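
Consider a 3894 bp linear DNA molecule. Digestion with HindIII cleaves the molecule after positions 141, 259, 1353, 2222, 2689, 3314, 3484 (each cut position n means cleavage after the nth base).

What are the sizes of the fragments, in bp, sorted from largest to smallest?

Linear molecule, 7 cuts → 8 fragments:
  141 − 0 = 141 bp
  259 − 141 = 118 bp
  1353 − 259 = 1094 bp
  2222 − 1353 = 869 bp
  2689 − 2222 = 467 bp
  3314 − 2689 = 625 bp
  3484 − 3314 = 170 bp
  3894 − 3484 = 410 bp
Sorted largest to smallest: 1094, 869, 625, 467, 410, 170, 141, 118 bp.

1094, 869, 625, 467, 410, 170, 141, 118 bp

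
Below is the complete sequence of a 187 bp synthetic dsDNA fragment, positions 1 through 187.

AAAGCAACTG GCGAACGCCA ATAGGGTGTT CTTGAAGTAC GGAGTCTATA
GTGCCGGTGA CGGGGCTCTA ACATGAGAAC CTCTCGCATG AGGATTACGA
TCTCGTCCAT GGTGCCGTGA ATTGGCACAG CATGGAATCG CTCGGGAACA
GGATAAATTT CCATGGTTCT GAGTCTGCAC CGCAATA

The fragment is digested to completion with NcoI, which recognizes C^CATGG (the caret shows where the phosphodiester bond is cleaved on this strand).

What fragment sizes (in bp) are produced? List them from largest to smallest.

107, 54, 26 bp

NcoI sites (CCATGG) start at positions 107, 161.
NcoI cuts after the first base of each site, so after positions 107, 161.
Linear molecule, 2 cuts → 3 fragments:
  1–107 → 107 bp
  108–161 → 54 bp
  162–187 → 26 bp
Sorted largest to smallest: 107, 54, 26 bp.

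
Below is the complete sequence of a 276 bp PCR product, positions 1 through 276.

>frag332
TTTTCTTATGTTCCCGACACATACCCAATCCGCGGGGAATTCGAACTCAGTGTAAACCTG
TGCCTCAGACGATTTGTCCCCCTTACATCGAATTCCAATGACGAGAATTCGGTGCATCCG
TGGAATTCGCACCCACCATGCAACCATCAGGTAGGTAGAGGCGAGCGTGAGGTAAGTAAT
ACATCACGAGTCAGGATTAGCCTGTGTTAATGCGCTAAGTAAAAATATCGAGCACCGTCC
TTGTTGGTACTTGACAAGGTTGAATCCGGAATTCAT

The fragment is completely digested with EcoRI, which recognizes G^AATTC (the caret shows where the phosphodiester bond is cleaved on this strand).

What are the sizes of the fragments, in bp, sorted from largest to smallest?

EcoRI sites (GAATTC) start at positions 37, 90, 105, 123, 269.
EcoRI cuts after the first base of each site, so after positions 37, 90, 105, 123, 269.
Linear molecule, 5 cuts → 6 fragments:
  1–37 → 37 bp
  38–90 → 53 bp
  91–105 → 15 bp
  106–123 → 18 bp
  124–269 → 146 bp
  270–276 → 7 bp
Sorted largest to smallest: 146, 53, 37, 18, 15, 7 bp.

146, 53, 37, 18, 15, 7 bp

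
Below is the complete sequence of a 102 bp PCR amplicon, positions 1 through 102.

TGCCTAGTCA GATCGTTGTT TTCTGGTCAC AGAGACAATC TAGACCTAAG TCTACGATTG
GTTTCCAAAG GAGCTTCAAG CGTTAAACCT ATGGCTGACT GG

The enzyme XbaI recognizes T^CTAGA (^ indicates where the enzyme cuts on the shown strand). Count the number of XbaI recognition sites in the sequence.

1

TCTAGA occurs starting at position 39.
XbaI cuts at 1 site.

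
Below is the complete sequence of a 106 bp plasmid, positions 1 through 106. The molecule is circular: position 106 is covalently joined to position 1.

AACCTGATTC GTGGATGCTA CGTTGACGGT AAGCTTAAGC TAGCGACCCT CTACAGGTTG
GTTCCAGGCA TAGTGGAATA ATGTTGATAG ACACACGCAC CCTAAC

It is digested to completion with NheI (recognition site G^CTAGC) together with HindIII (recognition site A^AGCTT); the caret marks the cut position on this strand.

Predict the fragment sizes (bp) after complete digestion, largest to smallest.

The NheI site (GCTAGC) starts at position 39.
NheI cuts after the first base of each site, so after position 39.
The HindIII site (AAGCTT) starts at position 31.
HindIII cuts after the first base of each site, so after position 31.
Combined cut positions: 31, 39.
Circular molecule, 2 cuts → 2 fragments:
  32–39 → 8 bp
  40–106 then 1–31 → 67 + 31 = 98 bp
Sorted largest to smallest: 98, 8 bp.

98, 8 bp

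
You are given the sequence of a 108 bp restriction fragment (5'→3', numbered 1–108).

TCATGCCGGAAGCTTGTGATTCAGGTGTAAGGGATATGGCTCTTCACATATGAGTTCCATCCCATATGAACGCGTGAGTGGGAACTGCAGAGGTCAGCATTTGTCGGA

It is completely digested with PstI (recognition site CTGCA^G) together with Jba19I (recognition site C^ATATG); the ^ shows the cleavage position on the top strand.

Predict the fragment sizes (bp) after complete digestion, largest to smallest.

The PstI site (CTGCAG) starts at position 85.
PstI cuts after base 5 of each site (before the last base), so after position 89.
Jba19I sites (CATATG) start at positions 47, 63.
Jba19I cuts after the first base of each site, so after positions 47, 63.
Combined cut positions: 47, 63, 89.
Linear molecule, 3 cuts → 4 fragments:
  1–47 → 47 bp
  48–63 → 16 bp
  64–89 → 26 bp
  90–108 → 19 bp
Sorted largest to smallest: 47, 26, 19, 16 bp.

47, 26, 19, 16 bp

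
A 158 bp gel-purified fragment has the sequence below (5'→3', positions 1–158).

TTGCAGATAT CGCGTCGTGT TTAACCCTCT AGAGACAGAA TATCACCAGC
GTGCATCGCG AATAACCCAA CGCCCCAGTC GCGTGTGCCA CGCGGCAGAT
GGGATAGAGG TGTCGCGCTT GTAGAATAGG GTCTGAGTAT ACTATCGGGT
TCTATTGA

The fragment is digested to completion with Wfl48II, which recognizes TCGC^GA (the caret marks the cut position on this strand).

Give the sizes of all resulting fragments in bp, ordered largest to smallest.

99, 59 bp

The Wfl48II site (TCGCGA) starts at position 56.
Wfl48II cuts after base 4 of each site, so after position 59.
Linear molecule, 1 cut → 2 fragments:
  1–59 → 59 bp
  60–158 → 99 bp
Sorted largest to smallest: 99, 59 bp.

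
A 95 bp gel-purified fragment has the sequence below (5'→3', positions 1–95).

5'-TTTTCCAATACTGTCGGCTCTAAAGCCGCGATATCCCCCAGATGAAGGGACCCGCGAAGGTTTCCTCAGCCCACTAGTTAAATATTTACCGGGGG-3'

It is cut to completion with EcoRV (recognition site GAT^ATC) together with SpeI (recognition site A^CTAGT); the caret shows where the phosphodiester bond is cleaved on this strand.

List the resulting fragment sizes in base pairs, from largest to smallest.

41, 32, 22 bp

The EcoRV site (GATATC) starts at position 30.
EcoRV cuts after base 3 of each site, so after position 32.
The SpeI site (ACTAGT) starts at position 73.
SpeI cuts after the first base of each site, so after position 73.
Combined cut positions: 32, 73.
Linear molecule, 2 cuts → 3 fragments:
  1–32 → 32 bp
  33–73 → 41 bp
  74–95 → 22 bp
Sorted largest to smallest: 41, 32, 22 bp.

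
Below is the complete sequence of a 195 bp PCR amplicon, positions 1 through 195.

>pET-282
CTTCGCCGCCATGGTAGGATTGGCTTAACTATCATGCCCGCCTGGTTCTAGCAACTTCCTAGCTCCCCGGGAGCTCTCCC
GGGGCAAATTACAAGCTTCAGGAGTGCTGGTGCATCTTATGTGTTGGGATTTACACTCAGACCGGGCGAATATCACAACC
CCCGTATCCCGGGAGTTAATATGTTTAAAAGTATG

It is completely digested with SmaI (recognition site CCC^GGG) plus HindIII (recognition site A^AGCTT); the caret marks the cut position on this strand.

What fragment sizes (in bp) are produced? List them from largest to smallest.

SmaI sites (CCCGGG) start at positions 66, 78, 168.
SmaI cuts after base 3 of each site, so after positions 68, 80, 170.
The HindIII site (AAGCTT) starts at position 93.
HindIII cuts after the first base of each site, so after position 93.
Combined cut positions: 68, 80, 93, 170.
Linear molecule, 4 cuts → 5 fragments:
  1–68 → 68 bp
  69–80 → 12 bp
  81–93 → 13 bp
  94–170 → 77 bp
  171–195 → 25 bp
Sorted largest to smallest: 77, 68, 25, 13, 12 bp.

77, 68, 25, 13, 12 bp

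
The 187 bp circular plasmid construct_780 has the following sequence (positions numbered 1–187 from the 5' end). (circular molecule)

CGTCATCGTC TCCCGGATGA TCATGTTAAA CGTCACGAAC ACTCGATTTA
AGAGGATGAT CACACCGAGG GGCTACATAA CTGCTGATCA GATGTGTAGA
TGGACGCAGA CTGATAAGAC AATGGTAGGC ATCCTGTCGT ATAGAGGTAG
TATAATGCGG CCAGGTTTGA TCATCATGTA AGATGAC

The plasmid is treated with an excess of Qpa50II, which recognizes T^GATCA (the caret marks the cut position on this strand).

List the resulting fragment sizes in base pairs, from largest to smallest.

Qpa50II sites (TGATCA) start at positions 18, 57, 85, 168.
Qpa50II cuts after the first base of each site, so after positions 18, 57, 85, 168.
Circular molecule, 4 cuts → 4 fragments:
  19–57 → 39 bp
  58–85 → 28 bp
  86–168 → 83 bp
  169–187 then 1–18 → 19 + 18 = 37 bp
Sorted largest to smallest: 83, 39, 37, 28 bp.

83, 39, 37, 28 bp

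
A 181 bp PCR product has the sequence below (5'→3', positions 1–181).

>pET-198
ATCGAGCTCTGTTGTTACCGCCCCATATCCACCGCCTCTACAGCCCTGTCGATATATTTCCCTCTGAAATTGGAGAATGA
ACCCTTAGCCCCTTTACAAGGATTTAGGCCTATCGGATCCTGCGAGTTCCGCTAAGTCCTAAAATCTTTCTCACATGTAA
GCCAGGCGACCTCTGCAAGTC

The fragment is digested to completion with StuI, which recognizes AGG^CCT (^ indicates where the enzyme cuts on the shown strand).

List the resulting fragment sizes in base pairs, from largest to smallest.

The StuI site (AGGCCT) starts at position 106.
StuI cuts after base 3 of each site, so after position 108.
Linear molecule, 1 cut → 2 fragments:
  1–108 → 108 bp
  109–181 → 73 bp
Sorted largest to smallest: 108, 73 bp.

108, 73 bp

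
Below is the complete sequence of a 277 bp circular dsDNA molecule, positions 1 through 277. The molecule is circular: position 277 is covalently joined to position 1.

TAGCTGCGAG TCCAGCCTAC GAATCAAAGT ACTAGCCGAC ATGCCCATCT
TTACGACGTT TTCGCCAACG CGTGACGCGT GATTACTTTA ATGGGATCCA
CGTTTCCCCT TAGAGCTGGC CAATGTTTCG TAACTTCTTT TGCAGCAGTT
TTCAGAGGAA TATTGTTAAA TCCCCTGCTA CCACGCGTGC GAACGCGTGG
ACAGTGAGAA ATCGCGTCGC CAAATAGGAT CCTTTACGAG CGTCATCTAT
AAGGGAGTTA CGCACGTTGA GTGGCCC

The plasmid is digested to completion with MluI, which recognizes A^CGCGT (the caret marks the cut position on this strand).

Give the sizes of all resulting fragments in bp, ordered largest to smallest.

MluI sites (ACGCGT) start at positions 68, 75, 183, 193.
MluI cuts after the first base of each site, so after positions 68, 75, 183, 193.
Circular molecule, 4 cuts → 4 fragments:
  69–75 → 7 bp
  76–183 → 108 bp
  184–193 → 10 bp
  194–277 then 1–68 → 84 + 68 = 152 bp
Sorted largest to smallest: 152, 108, 10, 7 bp.

152, 108, 10, 7 bp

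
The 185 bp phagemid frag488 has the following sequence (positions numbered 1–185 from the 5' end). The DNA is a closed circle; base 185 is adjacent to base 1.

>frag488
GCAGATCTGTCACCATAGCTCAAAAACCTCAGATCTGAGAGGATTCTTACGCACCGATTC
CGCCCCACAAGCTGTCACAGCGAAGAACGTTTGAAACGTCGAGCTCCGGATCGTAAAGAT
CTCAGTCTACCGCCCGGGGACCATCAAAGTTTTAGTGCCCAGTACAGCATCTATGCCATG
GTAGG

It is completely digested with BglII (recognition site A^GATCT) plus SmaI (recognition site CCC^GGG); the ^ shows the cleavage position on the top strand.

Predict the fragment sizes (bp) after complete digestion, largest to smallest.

86, 53, 28, 18 bp

BglII sites (AGATCT) start at positions 3, 31, 117.
BglII cuts after the first base of each site, so after positions 3, 31, 117.
The SmaI site (CCCGGG) starts at position 133.
SmaI cuts after base 3 of each site, so after position 135.
Combined cut positions: 3, 31, 117, 135.
Circular molecule, 4 cuts → 4 fragments:
  4–31 → 28 bp
  32–117 → 86 bp
  118–135 → 18 bp
  136–185 then 1–3 → 50 + 3 = 53 bp
Sorted largest to smallest: 86, 53, 28, 18 bp.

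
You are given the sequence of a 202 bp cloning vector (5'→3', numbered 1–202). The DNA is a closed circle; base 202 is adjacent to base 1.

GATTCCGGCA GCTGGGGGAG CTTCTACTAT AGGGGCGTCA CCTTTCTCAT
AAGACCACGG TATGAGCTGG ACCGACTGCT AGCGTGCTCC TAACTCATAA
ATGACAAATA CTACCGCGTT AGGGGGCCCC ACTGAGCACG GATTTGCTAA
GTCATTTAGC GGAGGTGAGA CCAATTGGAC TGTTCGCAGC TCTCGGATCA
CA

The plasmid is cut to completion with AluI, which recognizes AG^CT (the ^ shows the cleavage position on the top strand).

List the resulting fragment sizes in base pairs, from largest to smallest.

AluI sites (AGCT) start at positions 10, 19, 65, 188.
AluI cuts after base 2 of each site, so after positions 11, 20, 66, 189.
Circular molecule, 4 cuts → 4 fragments:
  12–20 → 9 bp
  21–66 → 46 bp
  67–189 → 123 bp
  190–202 then 1–11 → 13 + 11 = 24 bp
Sorted largest to smallest: 123, 46, 24, 9 bp.

123, 46, 24, 9 bp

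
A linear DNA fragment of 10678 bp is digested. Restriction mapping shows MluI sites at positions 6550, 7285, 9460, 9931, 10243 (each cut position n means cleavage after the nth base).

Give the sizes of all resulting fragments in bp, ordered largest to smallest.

6550, 2175, 735, 471, 435, 312 bp

Linear molecule, 5 cuts → 6 fragments:
  6550 − 0 = 6550 bp
  7285 − 6550 = 735 bp
  9460 − 7285 = 2175 bp
  9931 − 9460 = 471 bp
  10243 − 9931 = 312 bp
  10678 − 10243 = 435 bp
Sorted largest to smallest: 6550, 2175, 735, 471, 435, 312 bp.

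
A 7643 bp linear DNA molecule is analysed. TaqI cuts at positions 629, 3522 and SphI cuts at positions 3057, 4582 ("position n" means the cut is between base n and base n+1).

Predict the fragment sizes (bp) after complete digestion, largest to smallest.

3061, 2428, 1060, 629, 465 bp

Combined cut positions (sorted): 629, 3057, 3522, 4582.
Linear molecule, 4 cuts → 5 fragments:
  629 − 0 = 629 bp
  3057 − 629 = 2428 bp
  3522 − 3057 = 465 bp
  4582 − 3522 = 1060 bp
  7643 − 4582 = 3061 bp
Sorted largest to smallest: 3061, 2428, 1060, 629, 465 bp.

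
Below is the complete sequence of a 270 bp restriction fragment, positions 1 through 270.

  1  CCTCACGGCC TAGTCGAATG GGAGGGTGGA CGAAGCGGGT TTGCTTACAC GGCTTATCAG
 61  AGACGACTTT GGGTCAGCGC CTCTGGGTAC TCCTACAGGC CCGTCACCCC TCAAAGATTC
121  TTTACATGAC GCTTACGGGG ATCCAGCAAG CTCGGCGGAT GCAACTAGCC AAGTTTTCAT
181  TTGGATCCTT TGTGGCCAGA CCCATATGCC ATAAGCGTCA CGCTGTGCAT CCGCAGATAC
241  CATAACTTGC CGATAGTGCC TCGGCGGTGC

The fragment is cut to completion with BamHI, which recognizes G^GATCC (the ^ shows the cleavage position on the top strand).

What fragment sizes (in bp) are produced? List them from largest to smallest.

BamHI sites (GGATCC) start at positions 139, 183.
BamHI cuts after the first base of each site, so after positions 139, 183.
Linear molecule, 2 cuts → 3 fragments:
  1–139 → 139 bp
  140–183 → 44 bp
  184–270 → 87 bp
Sorted largest to smallest: 139, 87, 44 bp.

139, 87, 44 bp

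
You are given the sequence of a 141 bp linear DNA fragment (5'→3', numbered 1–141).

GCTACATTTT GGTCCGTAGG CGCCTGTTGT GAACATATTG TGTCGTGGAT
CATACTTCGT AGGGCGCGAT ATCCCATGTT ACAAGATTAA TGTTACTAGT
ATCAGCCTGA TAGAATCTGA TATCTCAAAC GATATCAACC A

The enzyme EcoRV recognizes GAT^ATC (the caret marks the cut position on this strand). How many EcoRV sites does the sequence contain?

3

GATATC occurs starting at positions 68, 119, 131.
EcoRV cuts at 3 sites.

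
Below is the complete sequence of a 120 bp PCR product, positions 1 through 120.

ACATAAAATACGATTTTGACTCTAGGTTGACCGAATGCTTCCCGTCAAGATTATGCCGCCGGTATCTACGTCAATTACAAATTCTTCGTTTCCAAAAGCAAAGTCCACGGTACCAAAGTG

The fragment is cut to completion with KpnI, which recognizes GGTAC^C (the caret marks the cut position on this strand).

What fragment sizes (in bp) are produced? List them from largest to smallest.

The KpnI site (GGTACC) starts at position 109.
KpnI cuts after base 5 of each site (before the last base), so after position 113.
Linear molecule, 1 cut → 2 fragments:
  1–113 → 113 bp
  114–120 → 7 bp
Sorted largest to smallest: 113, 7 bp.

113, 7 bp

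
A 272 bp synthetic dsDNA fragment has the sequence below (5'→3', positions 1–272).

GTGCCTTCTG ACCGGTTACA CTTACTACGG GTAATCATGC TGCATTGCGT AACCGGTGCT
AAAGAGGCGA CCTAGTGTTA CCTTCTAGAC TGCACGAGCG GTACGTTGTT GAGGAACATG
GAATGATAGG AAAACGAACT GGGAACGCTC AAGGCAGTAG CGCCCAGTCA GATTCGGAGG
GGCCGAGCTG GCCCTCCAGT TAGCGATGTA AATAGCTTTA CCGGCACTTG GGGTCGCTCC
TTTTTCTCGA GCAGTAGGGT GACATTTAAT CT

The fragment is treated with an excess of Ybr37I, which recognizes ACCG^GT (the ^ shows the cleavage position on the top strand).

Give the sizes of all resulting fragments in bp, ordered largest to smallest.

217, 41, 14 bp

Ybr37I sites (ACCGGT) start at positions 11, 52.
Ybr37I cuts after base 4 of each site, so after positions 14, 55.
Linear molecule, 2 cuts → 3 fragments:
  1–14 → 14 bp
  15–55 → 41 bp
  56–272 → 217 bp
Sorted largest to smallest: 217, 41, 14 bp.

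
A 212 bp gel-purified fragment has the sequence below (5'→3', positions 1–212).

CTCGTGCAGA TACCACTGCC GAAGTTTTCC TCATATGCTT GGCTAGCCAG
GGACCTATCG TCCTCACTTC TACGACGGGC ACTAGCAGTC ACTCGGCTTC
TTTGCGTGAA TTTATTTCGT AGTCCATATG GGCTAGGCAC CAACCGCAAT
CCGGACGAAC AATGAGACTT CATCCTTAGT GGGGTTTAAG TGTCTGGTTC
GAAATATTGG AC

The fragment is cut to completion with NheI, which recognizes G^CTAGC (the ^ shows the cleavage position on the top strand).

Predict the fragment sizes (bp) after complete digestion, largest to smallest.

170, 42 bp

The NheI site (GCTAGC) starts at position 42.
NheI cuts after the first base of each site, so after position 42.
Linear molecule, 1 cut → 2 fragments:
  1–42 → 42 bp
  43–212 → 170 bp
Sorted largest to smallest: 170, 42 bp.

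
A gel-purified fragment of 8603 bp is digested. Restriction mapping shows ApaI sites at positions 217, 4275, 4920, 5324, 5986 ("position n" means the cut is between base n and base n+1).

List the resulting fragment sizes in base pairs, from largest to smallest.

4058, 2617, 662, 645, 404, 217 bp

Linear molecule, 5 cuts → 6 fragments:
  217 − 0 = 217 bp
  4275 − 217 = 4058 bp
  4920 − 4275 = 645 bp
  5324 − 4920 = 404 bp
  5986 − 5324 = 662 bp
  8603 − 5986 = 2617 bp
Sorted largest to smallest: 4058, 2617, 662, 645, 404, 217 bp.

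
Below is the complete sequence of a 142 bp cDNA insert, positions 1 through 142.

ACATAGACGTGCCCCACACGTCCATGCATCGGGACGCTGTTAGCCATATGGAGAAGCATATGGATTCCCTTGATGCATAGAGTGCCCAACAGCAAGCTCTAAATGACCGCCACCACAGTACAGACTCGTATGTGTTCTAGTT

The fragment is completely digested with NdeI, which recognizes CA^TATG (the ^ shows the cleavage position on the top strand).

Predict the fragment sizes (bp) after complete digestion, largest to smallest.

NdeI sites (CATATG) start at positions 45, 57.
NdeI cuts after base 2 of each site, so after positions 46, 58.
Linear molecule, 2 cuts → 3 fragments:
  1–46 → 46 bp
  47–58 → 12 bp
  59–142 → 84 bp
Sorted largest to smallest: 84, 46, 12 bp.

84, 46, 12 bp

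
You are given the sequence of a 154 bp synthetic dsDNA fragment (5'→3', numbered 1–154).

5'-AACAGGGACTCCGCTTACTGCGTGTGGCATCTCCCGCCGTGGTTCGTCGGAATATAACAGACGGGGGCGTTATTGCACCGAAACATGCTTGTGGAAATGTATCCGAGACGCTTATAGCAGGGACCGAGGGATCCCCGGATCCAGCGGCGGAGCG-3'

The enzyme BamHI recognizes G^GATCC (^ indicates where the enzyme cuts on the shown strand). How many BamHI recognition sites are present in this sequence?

2

GGATCC occurs starting at positions 129, 137.
BamHI cuts at 2 sites.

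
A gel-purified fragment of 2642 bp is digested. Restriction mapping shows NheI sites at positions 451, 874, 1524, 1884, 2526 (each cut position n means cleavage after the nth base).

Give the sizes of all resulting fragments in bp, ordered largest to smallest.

Linear molecule, 5 cuts → 6 fragments:
  451 − 0 = 451 bp
  874 − 451 = 423 bp
  1524 − 874 = 650 bp
  1884 − 1524 = 360 bp
  2526 − 1884 = 642 bp
  2642 − 2526 = 116 bp
Sorted largest to smallest: 650, 642, 451, 423, 360, 116 bp.

650, 642, 451, 423, 360, 116 bp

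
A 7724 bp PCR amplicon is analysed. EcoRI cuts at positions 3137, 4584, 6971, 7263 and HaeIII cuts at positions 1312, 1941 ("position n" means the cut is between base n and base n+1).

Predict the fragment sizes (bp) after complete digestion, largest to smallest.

Combined cut positions (sorted): 1312, 1941, 3137, 4584, 6971, 7263.
Linear molecule, 6 cuts → 7 fragments:
  1312 − 0 = 1312 bp
  1941 − 1312 = 629 bp
  3137 − 1941 = 1196 bp
  4584 − 3137 = 1447 bp
  6971 − 4584 = 2387 bp
  7263 − 6971 = 292 bp
  7724 − 7263 = 461 bp
Sorted largest to smallest: 2387, 1447, 1312, 1196, 629, 461, 292 bp.

2387, 1447, 1312, 1196, 629, 461, 292 bp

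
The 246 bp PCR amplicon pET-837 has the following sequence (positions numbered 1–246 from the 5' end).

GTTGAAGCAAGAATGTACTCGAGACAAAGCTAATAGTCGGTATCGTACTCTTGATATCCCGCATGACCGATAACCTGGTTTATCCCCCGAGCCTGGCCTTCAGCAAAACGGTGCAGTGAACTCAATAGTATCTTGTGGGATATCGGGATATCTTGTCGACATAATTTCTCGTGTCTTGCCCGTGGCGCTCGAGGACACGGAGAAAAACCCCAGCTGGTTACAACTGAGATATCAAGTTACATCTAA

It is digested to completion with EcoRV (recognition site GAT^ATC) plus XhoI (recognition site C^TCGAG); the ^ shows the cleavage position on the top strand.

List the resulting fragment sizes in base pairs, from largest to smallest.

86, 42, 39, 37, 18, 16, 8 bp

EcoRV sites (GATATC) start at positions 53, 139, 147, 228.
EcoRV cuts after base 3 of each site, so after positions 55, 141, 149, 230.
XhoI sites (CTCGAG) start at positions 18, 188.
XhoI cuts after the first base of each site, so after positions 18, 188.
Combined cut positions: 18, 55, 141, 149, 188, 230.
Linear molecule, 6 cuts → 7 fragments:
  1–18 → 18 bp
  19–55 → 37 bp
  56–141 → 86 bp
  142–149 → 8 bp
  150–188 → 39 bp
  189–230 → 42 bp
  231–246 → 16 bp
Sorted largest to smallest: 86, 42, 39, 37, 18, 16, 8 bp.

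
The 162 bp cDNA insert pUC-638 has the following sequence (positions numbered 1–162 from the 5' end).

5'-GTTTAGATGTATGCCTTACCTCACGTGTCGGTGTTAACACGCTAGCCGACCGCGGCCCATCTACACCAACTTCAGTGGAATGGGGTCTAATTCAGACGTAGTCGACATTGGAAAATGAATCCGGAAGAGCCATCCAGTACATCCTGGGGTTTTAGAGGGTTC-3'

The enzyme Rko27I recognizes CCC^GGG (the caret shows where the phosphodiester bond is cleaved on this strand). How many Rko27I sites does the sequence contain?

No occurrence of CCCGGG is present in the sequence.
Rko27I does not cut: 0 sites.

0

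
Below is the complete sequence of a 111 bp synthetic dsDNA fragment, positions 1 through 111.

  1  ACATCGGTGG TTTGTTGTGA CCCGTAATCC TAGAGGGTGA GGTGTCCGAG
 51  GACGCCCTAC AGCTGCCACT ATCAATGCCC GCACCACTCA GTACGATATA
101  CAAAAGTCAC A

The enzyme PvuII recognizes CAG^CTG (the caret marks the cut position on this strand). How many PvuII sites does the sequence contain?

CAGCTG occurs starting at position 60.
PvuII cuts at 1 site.

1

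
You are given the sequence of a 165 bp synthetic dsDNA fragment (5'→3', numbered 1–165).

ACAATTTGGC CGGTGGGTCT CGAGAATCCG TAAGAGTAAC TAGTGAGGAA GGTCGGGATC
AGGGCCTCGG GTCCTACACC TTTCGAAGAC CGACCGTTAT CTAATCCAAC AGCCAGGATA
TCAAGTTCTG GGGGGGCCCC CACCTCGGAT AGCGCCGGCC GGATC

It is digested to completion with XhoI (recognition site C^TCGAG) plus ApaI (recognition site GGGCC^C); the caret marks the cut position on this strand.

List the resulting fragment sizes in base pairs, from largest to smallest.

The XhoI site (CTCGAG) starts at position 19.
XhoI cuts after the first base of each site, so after position 19.
The ApaI site (GGGCCC) starts at position 134.
ApaI cuts after base 5 of each site (before the last base), so after position 138.
Combined cut positions: 19, 138.
Linear molecule, 2 cuts → 3 fragments:
  1–19 → 19 bp
  20–138 → 119 bp
  139–165 → 27 bp
Sorted largest to smallest: 119, 27, 19 bp.

119, 27, 19 bp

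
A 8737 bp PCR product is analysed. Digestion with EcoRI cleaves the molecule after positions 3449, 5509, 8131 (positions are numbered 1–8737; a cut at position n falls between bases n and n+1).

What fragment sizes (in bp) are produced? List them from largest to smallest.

Linear molecule, 3 cuts → 4 fragments:
  3449 − 0 = 3449 bp
  5509 − 3449 = 2060 bp
  8131 − 5509 = 2622 bp
  8737 − 8131 = 606 bp
Sorted largest to smallest: 3449, 2622, 2060, 606 bp.

3449, 2622, 2060, 606 bp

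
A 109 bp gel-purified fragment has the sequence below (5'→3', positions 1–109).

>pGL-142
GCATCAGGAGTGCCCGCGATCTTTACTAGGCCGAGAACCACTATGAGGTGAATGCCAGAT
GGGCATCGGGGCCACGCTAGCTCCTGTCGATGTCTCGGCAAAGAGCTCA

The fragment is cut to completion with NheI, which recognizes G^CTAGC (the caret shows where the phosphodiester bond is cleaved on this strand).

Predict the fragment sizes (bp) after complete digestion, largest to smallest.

The NheI site (GCTAGC) starts at position 76.
NheI cuts after the first base of each site, so after position 76.
Linear molecule, 1 cut → 2 fragments:
  1–76 → 76 bp
  77–109 → 33 bp
Sorted largest to smallest: 76, 33 bp.

76, 33 bp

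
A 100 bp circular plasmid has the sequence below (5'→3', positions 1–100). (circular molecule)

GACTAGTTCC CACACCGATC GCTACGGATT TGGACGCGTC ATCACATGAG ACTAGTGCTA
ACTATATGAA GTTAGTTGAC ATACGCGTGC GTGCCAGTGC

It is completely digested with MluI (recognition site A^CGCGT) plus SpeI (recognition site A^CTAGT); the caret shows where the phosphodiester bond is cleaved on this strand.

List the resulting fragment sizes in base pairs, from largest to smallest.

MluI sites (ACGCGT) start at positions 34, 83.
MluI cuts after the first base of each site, so after positions 34, 83.
SpeI sites (ACTAGT) start at positions 2, 51.
SpeI cuts after the first base of each site, so after positions 2, 51.
Combined cut positions: 2, 34, 51, 83.
Circular molecule, 4 cuts → 4 fragments:
  3–34 → 32 bp
  35–51 → 17 bp
  52–83 → 32 bp
  84–100 then 1–2 → 17 + 2 = 19 bp
Sorted largest to smallest: 32, 32, 19, 17 bp.

32, 32, 19, 17 bp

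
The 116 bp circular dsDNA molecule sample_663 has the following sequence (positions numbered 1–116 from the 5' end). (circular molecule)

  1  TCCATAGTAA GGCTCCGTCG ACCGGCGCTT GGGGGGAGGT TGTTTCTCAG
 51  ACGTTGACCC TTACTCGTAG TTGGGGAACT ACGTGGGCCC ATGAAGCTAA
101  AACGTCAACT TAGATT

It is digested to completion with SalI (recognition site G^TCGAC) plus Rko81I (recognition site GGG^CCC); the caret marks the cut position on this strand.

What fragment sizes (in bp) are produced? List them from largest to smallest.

70, 46 bp

The SalI site (GTCGAC) starts at position 17.
SalI cuts after the first base of each site, so after position 17.
The Rko81I site (GGGCCC) starts at position 85.
Rko81I cuts after base 3 of each site, so after position 87.
Combined cut positions: 17, 87.
Circular molecule, 2 cuts → 2 fragments:
  18–87 → 70 bp
  88–116 then 1–17 → 29 + 17 = 46 bp
Sorted largest to smallest: 70, 46 bp.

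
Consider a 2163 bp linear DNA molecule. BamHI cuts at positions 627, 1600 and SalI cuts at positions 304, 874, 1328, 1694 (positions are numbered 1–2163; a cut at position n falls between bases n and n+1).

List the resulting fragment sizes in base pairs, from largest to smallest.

469, 454, 323, 304, 272, 247, 94 bp

Combined cut positions (sorted): 304, 627, 874, 1328, 1600, 1694.
Linear molecule, 6 cuts → 7 fragments:
  304 − 0 = 304 bp
  627 − 304 = 323 bp
  874 − 627 = 247 bp
  1328 − 874 = 454 bp
  1600 − 1328 = 272 bp
  1694 − 1600 = 94 bp
  2163 − 1694 = 469 bp
Sorted largest to smallest: 469, 454, 323, 304, 272, 247, 94 bp.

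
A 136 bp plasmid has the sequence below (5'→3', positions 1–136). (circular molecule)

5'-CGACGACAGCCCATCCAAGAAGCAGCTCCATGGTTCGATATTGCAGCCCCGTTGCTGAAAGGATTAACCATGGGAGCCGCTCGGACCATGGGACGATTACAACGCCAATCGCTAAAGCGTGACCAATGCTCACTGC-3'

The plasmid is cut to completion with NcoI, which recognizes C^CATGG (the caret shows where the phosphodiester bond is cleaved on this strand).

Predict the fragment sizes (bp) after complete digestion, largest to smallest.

NcoI sites (CCATGG) start at positions 28, 68, 86.
NcoI cuts after the first base of each site, so after positions 28, 68, 86.
Circular molecule, 3 cuts → 3 fragments:
  29–68 → 40 bp
  69–86 → 18 bp
  87–136 then 1–28 → 50 + 28 = 78 bp
Sorted largest to smallest: 78, 40, 18 bp.

78, 40, 18 bp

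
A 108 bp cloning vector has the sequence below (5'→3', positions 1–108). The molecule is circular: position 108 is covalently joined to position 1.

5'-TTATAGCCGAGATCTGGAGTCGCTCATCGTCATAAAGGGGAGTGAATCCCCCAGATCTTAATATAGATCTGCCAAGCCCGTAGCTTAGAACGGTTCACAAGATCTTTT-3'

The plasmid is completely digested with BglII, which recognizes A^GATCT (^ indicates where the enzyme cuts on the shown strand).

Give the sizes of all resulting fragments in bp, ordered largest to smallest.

43, 35, 18, 12 bp

BglII sites (AGATCT) start at positions 10, 53, 65, 100.
BglII cuts after the first base of each site, so after positions 10, 53, 65, 100.
Circular molecule, 4 cuts → 4 fragments:
  11–53 → 43 bp
  54–65 → 12 bp
  66–100 → 35 bp
  101–108 then 1–10 → 8 + 10 = 18 bp
Sorted largest to smallest: 43, 35, 18, 12 bp.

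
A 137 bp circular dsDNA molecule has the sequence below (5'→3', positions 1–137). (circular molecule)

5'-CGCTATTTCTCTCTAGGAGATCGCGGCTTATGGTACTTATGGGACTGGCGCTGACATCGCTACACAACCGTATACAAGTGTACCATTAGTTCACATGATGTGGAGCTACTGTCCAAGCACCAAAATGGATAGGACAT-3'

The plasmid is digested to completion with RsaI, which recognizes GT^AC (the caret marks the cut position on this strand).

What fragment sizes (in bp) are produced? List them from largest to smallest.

90, 47 bp

RsaI sites (GTAC) start at positions 33, 80.
RsaI cuts after base 2 of each site, so after positions 34, 81.
Circular molecule, 2 cuts → 2 fragments:
  35–81 → 47 bp
  82–137 then 1–34 → 56 + 34 = 90 bp
Sorted largest to smallest: 90, 47 bp.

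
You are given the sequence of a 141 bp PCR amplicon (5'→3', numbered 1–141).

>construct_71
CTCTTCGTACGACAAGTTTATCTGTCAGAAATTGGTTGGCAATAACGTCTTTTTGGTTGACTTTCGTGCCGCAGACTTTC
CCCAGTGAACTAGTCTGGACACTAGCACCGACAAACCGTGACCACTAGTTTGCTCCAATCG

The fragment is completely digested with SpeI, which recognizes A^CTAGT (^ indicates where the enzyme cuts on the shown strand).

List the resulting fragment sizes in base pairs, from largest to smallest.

89, 35, 17 bp

SpeI sites (ACTAGT) start at positions 89, 124.
SpeI cuts after the first base of each site, so after positions 89, 124.
Linear molecule, 2 cuts → 3 fragments:
  1–89 → 89 bp
  90–124 → 35 bp
  125–141 → 17 bp
Sorted largest to smallest: 89, 35, 17 bp.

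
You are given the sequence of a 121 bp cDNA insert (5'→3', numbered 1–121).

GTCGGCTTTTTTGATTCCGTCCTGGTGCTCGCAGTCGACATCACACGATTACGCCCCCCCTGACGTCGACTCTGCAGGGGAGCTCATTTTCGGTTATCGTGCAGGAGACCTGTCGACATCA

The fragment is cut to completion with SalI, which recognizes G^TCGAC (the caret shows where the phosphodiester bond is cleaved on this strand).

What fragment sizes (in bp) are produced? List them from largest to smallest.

SalI sites (GTCGAC) start at positions 34, 65, 112.
SalI cuts after the first base of each site, so after positions 34, 65, 112.
Linear molecule, 3 cuts → 4 fragments:
  1–34 → 34 bp
  35–65 → 31 bp
  66–112 → 47 bp
  113–121 → 9 bp
Sorted largest to smallest: 47, 34, 31, 9 bp.

47, 34, 31, 9 bp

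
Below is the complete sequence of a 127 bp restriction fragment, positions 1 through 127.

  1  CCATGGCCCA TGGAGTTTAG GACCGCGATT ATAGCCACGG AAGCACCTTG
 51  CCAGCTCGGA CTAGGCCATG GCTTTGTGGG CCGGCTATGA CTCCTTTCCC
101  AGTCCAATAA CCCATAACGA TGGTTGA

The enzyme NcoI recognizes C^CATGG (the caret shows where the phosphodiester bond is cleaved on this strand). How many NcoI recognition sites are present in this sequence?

3

CCATGG occurs starting at positions 1, 8, 66.
NcoI cuts at 3 sites.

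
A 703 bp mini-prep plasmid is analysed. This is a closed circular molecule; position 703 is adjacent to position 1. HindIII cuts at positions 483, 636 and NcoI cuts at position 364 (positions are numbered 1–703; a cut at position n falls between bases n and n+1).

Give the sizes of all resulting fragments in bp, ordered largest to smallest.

431, 153, 119 bp

Combined cut positions (sorted): 364, 483, 636.
Circular molecule, 3 cuts → 3 fragments:
  483 − 364 = 119 bp
  636 − 483 = 153 bp
  wrap: 703 − 636 + 364 = 431 bp
Sorted largest to smallest: 431, 153, 119 bp.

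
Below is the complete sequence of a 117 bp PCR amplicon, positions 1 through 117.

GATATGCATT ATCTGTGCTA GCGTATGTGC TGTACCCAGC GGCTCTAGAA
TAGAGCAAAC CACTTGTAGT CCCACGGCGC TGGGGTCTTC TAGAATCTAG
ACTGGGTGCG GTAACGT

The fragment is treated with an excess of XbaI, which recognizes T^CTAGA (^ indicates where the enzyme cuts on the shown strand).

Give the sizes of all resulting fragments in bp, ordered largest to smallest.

XbaI sites (TCTAGA) start at positions 44, 89, 96.
XbaI cuts after the first base of each site, so after positions 44, 89, 96.
Linear molecule, 3 cuts → 4 fragments:
  1–44 → 44 bp
  45–89 → 45 bp
  90–96 → 7 bp
  97–117 → 21 bp
Sorted largest to smallest: 45, 44, 21, 7 bp.

45, 44, 21, 7 bp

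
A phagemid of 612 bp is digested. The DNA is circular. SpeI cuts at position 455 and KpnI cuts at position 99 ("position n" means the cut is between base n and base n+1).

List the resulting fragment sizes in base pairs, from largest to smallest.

356, 256 bp

Combined cut positions (sorted): 99, 455.
Circular molecule, 2 cuts → 2 fragments:
  455 − 99 = 356 bp
  wrap: 612 − 455 + 99 = 256 bp
Sorted largest to smallest: 356, 256 bp.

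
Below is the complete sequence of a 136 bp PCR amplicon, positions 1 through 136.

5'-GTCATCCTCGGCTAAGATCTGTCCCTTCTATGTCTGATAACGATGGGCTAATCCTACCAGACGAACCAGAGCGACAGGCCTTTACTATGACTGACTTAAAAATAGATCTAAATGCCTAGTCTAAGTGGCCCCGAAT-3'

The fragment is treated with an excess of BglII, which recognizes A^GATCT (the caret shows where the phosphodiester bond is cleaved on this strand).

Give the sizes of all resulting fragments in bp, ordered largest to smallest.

BglII sites (AGATCT) start at positions 15, 104.
BglII cuts after the first base of each site, so after positions 15, 104.
Linear molecule, 2 cuts → 3 fragments:
  1–15 → 15 bp
  16–104 → 89 bp
  105–136 → 32 bp
Sorted largest to smallest: 89, 32, 15 bp.

89, 32, 15 bp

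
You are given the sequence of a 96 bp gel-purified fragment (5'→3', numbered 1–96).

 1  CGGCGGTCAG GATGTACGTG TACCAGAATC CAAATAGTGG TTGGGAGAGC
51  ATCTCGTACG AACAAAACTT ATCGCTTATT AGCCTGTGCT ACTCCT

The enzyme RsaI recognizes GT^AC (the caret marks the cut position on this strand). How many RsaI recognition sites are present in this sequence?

3

GTAC occurs starting at positions 14, 20, 56.
RsaI cuts at 3 sites.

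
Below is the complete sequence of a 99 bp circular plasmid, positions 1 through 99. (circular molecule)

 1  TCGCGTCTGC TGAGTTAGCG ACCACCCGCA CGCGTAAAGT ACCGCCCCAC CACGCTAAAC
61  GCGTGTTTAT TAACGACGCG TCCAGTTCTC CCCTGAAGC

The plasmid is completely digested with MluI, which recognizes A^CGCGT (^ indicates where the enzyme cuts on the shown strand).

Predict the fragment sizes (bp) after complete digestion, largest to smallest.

53, 29, 17 bp

MluI sites (ACGCGT) start at positions 30, 59, 76.
MluI cuts after the first base of each site, so after positions 30, 59, 76.
Circular molecule, 3 cuts → 3 fragments:
  31–59 → 29 bp
  60–76 → 17 bp
  77–99 then 1–30 → 23 + 30 = 53 bp
Sorted largest to smallest: 53, 29, 17 bp.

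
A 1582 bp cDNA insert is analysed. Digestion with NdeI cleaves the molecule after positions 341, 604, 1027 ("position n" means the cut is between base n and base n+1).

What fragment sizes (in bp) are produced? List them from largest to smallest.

Linear molecule, 3 cuts → 4 fragments:
  341 − 0 = 341 bp
  604 − 341 = 263 bp
  1027 − 604 = 423 bp
  1582 − 1027 = 555 bp
Sorted largest to smallest: 555, 423, 341, 263 bp.

555, 423, 341, 263 bp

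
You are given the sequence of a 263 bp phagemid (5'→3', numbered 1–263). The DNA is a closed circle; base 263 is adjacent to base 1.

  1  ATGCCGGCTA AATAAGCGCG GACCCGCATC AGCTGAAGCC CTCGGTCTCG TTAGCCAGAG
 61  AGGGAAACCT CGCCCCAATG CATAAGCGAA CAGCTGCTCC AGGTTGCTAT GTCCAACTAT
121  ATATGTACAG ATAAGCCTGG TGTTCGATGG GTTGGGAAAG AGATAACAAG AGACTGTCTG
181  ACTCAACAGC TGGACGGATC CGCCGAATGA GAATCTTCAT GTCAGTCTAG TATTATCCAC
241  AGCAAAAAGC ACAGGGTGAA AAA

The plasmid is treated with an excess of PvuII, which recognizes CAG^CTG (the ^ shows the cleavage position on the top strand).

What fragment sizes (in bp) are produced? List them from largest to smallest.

106, 96, 61 bp

PvuII sites (CAGCTG) start at positions 30, 91, 187.
PvuII cuts after base 3 of each site, so after positions 32, 93, 189.
Circular molecule, 3 cuts → 3 fragments:
  33–93 → 61 bp
  94–189 → 96 bp
  190–263 then 1–32 → 74 + 32 = 106 bp
Sorted largest to smallest: 106, 96, 61 bp.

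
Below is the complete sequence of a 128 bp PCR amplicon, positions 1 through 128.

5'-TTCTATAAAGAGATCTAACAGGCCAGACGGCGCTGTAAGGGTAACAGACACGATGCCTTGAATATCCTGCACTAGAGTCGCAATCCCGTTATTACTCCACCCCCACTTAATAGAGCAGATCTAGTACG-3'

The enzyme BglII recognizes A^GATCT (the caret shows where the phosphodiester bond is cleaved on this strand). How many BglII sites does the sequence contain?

AGATCT occurs starting at positions 11, 117.
BglII cuts at 2 sites.

2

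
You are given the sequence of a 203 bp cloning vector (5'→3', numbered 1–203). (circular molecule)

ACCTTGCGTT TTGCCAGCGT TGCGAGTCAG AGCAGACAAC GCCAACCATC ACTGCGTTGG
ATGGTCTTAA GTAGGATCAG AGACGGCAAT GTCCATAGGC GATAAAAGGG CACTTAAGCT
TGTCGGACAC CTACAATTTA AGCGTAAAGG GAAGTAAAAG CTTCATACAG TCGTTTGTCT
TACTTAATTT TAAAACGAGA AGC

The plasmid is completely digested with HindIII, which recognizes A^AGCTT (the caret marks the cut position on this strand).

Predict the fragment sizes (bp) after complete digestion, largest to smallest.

HindIII sites (AAGCTT) start at positions 116, 158.
HindIII cuts after the first base of each site, so after positions 116, 158.
Circular molecule, 2 cuts → 2 fragments:
  117–158 → 42 bp
  159–203 then 1–116 → 45 + 116 = 161 bp
Sorted largest to smallest: 161, 42 bp.

161, 42 bp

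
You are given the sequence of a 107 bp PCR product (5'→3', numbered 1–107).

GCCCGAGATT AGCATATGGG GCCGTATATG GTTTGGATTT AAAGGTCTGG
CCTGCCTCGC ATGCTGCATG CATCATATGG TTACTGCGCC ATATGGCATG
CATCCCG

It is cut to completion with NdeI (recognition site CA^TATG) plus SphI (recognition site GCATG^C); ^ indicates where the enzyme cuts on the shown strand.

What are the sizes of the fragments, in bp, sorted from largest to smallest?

NdeI sites (CATATG) start at positions 13, 74, 90.
NdeI cuts after base 2 of each site, so after positions 14, 75, 91.
SphI sites (GCATGC) start at positions 59, 66, 96.
SphI cuts after base 5 of each site (before the last base), so after positions 63, 70, 100.
Combined cut positions: 14, 63, 70, 75, 91, 100.
Linear molecule, 6 cuts → 7 fragments:
  1–14 → 14 bp
  15–63 → 49 bp
  64–70 → 7 bp
  71–75 → 5 bp
  76–91 → 16 bp
  92–100 → 9 bp
  101–107 → 7 bp
Sorted largest to smallest: 49, 16, 14, 9, 7, 7, 5 bp.

49, 16, 14, 9, 7, 7, 5 bp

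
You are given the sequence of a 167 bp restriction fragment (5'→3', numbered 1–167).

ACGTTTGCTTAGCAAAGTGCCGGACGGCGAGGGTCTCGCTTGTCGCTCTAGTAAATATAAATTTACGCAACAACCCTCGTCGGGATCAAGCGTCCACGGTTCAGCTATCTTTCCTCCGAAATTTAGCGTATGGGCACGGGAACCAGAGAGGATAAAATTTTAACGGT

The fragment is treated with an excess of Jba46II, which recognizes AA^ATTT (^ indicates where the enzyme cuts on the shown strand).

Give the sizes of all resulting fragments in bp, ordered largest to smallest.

60, 60, 36, 11 bp

Jba46II sites (AAATTT) start at positions 59, 119, 155.
Jba46II cuts after base 2 of each site, so after positions 60, 120, 156.
Linear molecule, 3 cuts → 4 fragments:
  1–60 → 60 bp
  61–120 → 60 bp
  121–156 → 36 bp
  157–167 → 11 bp
Sorted largest to smallest: 60, 60, 36, 11 bp.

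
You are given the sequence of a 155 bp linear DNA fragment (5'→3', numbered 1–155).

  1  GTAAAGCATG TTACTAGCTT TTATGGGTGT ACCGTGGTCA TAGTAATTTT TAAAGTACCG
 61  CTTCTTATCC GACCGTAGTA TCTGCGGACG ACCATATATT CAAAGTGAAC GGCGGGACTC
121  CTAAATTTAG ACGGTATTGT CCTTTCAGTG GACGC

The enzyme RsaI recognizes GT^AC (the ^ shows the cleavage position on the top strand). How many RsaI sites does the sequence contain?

2

GTAC occurs starting at positions 29, 55.
RsaI cuts at 2 sites.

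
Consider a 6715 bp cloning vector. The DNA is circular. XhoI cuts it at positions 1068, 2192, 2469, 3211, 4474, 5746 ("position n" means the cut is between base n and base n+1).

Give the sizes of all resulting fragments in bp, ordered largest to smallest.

2037, 1272, 1263, 1124, 742, 277 bp

Circular molecule, 6 cuts → 6 fragments:
  2192 − 1068 = 1124 bp
  2469 − 2192 = 277 bp
  3211 − 2469 = 742 bp
  4474 − 3211 = 1263 bp
  5746 − 4474 = 1272 bp
  wrap: 6715 − 5746 + 1068 = 2037 bp
Sorted largest to smallest: 2037, 1272, 1263, 1124, 742, 277 bp.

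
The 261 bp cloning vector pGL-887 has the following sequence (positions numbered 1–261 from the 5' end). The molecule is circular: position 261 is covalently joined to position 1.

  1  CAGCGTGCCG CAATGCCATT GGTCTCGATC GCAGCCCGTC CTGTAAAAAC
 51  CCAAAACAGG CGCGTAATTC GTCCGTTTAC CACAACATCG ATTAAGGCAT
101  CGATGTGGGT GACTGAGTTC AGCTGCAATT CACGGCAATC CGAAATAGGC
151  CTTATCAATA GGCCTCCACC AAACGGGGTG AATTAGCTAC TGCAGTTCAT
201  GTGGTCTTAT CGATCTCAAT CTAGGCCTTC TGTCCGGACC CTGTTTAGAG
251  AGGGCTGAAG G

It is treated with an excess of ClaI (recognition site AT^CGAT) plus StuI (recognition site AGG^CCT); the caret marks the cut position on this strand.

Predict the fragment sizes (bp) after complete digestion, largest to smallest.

124, 49, 48, 15, 13, 12 bp

ClaI sites (ATCGAT) start at positions 87, 99, 209.
ClaI cuts after base 2 of each site, so after positions 88, 100, 210.
StuI sites (AGGCCT) start at positions 147, 160, 223.
StuI cuts after base 3 of each site, so after positions 149, 162, 225.
Combined cut positions: 88, 100, 149, 162, 210, 225.
Circular molecule, 6 cuts → 6 fragments:
  89–100 → 12 bp
  101–149 → 49 bp
  150–162 → 13 bp
  163–210 → 48 bp
  211–225 → 15 bp
  226–261 then 1–88 → 36 + 88 = 124 bp
Sorted largest to smallest: 124, 49, 48, 15, 13, 12 bp.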